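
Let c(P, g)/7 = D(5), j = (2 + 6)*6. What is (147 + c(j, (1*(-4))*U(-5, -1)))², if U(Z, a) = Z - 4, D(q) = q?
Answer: 33124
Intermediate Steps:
U(Z, a) = -4 + Z
j = 48 (j = 8*6 = 48)
c(P, g) = 35 (c(P, g) = 7*5 = 35)
(147 + c(j, (1*(-4))*U(-5, -1)))² = (147 + 35)² = 182² = 33124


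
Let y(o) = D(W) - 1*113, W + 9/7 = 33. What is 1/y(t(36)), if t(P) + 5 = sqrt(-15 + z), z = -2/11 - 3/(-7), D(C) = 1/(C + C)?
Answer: -444/50165 ≈ -0.0088508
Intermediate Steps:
W = 222/7 (W = -9/7 + 33 = 222/7 ≈ 31.714)
D(C) = 1/(2*C)
z = 19/77 (z = -2*1/11 - 3*(-1/7) = -2/11 + 3/7 = 19/77 ≈ 0.24675)
t(P) = -5 + 4*I*sqrt(5467)/77 (t(P) = -5 + sqrt(-15 + 19/77) = -5 + sqrt(-1136/77) = -5 + 4*I*sqrt(5467)/77)
y(o) = -50165/444 (y(o) = 1/(2*(222/7)) - 1*113 = (1/2)*(7/222) - 113 = 7/444 - 113 = -50165/444)
1/y(t(36)) = 1/(-50165/444) = -444/50165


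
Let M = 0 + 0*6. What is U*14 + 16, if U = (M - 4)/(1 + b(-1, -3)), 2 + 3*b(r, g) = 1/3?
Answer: -110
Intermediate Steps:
M = 0 (M = 0 + 0 = 0)
b(r, g) = -5/9 (b(r, g) = -⅔ + (⅓)/3 = -⅔ + (⅓)*(⅓) = -⅔ + ⅑ = -5/9)
U = -9 (U = (0 - 4)/(1 - 5/9) = -4/4/9 = -4*9/4 = -9)
U*14 + 16 = -9*14 + 16 = -126 + 16 = -110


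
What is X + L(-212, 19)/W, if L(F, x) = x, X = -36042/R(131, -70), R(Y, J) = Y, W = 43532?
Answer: -1568977855/5702692 ≈ -275.13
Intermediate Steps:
X = -36042/131 ≈ -275.13
X + L(-212, 19)/W = -36042/131 + 19/43532 = -1568977855/5702692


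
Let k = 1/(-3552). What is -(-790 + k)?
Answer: 2806081/3552 ≈ 790.00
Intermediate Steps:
k = -1/3552 ≈ -0.00028153
-(-790 + k) = -(-790 - 1/3552) = -1*(-2806081/3552) = 2806081/3552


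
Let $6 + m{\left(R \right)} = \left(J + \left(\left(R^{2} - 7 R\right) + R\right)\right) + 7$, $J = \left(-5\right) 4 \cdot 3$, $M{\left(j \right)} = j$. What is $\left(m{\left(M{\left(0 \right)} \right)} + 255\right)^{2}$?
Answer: $38416$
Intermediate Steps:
$J = -60$ ($J = \left(-20\right) 3 = -60$)
$m{\left(R \right)} = -59 + R^{2} - 6 R$ ($m{\left(R \right)} = -6 - \left(53 - R^{2} + 6 R\right) = -59 + R^{2} - 6 R$)
$\left(m{\left(M{\left(0 \right)} \right)} + 255\right)^{2} = \left(\left(-59 + 0^{2} - 0\right) + 255\right)^{2} = \left(\left(-59 + 0 + 0\right) + 255\right)^{2} = \left(-59 + 255\right)^{2} = 196^{2} = 38416$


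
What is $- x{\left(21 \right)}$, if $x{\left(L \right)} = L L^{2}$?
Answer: $-9261$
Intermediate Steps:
$x{\left(L \right)} = L^{3}$
$- x{\left(21 \right)} = - 21^{3} = \left(-1\right) 9261 = -9261$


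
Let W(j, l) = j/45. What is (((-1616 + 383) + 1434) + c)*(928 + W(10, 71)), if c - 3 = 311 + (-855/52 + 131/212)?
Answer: 957735976/2067 ≈ 4.6335e+5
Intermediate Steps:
W(j, l) = j/45 (W(j, l) = j*(1/45) = j/45)
c = 205443/689 (c = 3 + (311 + (-855/52 + 131/212)) = 3 + (311 - 10903/689) = 3 + 203376/689 = 205443/689 ≈ 298.18)
(((-1616 + 383) + 1434) + c)*(928 + W(10, 71)) = (((-1616 + 383) + 1434) + 205443/689)*(928 + (1/45)*10) = ((-1233 + 1434) + 205443/689)*(928 + 2/9) = (201 + 205443/689)*(8354/9) = (343932/689)*(8354/9) = 957735976/2067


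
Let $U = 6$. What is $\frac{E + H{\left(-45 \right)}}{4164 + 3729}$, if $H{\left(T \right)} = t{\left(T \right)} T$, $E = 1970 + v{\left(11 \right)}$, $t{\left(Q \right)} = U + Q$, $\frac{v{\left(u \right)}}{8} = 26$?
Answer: $\frac{437}{877} \approx 0.49829$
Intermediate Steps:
$v{\left(u \right)} = 208$ ($v{\left(u \right)} = 8 \cdot 26 = 208$)
$t{\left(Q \right)} = 6 + Q$
$E = 2178$ ($E = 1970 + 208 = 2178$)
$H{\left(T \right)} = T \left(6 + T\right)$ ($H{\left(T \right)} = \left(6 + T\right) T = T \left(6 + T\right)$)
$\frac{E + H{\left(-45 \right)}}{4164 + 3729} = \frac{2178 - 45 \left(6 - 45\right)}{4164 + 3729} = \frac{2178 - -1755}{7893} = \left(2178 + 1755\right) \frac{1}{7893} = 3933 \cdot \frac{1}{7893} = \frac{437}{877}$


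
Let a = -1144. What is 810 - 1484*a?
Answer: 1698506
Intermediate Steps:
810 - 1484*a = 810 - 1484*(-1144) = 810 + 1697696 = 1698506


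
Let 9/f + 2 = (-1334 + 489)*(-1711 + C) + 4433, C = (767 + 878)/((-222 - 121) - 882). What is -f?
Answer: -63/10159525 ≈ -6.2011e-6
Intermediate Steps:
C = -47/35 (C = 1645/(-343 - 882) = 1645/(-1225) = 1645*(-1/1225) = -47/35 ≈ -1.3429)
f = 63/10159525 (f = 9/(-2 + ((-1334 + 489)*(-1711 - 47/35) + 4433)) = 9/(-2 + (-845*(-59932/35) + 4433)) = 9/(-2 + (10128508/7 + 4433)) = 9/(-2 + 10159539/7) = 9/(10159525/7) = 9*(7/10159525) = 63/10159525 ≈ 6.2011e-6)
-f = -1*63/10159525 = -63/10159525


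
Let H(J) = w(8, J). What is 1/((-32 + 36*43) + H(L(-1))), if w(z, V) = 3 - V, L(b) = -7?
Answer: 1/1526 ≈ 0.00065531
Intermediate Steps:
H(J) = 3 - J
1/((-32 + 36*43) + H(L(-1))) = 1/((-32 + 36*43) + (3 - 1*(-7))) = 1/((-32 + 1548) + (3 + 7)) = 1/(1516 + 10) = 1/1526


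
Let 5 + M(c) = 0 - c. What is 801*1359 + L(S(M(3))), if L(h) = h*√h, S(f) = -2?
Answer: 1088559 - 2*I*√2 ≈ 1.0886e+6 - 2.8284*I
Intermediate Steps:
M(c) = -5 - c (M(c) = -5 + (0 - c) = -5 - c)
L(h) = h^(3/2)
801*1359 + L(S(M(3))) = 801*1359 + (-2)^(3/2) = 1088559 - 2*I*√2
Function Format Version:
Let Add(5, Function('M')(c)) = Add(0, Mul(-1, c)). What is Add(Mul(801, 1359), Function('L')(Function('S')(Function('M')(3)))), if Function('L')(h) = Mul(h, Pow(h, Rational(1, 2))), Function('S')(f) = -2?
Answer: Add(1088559, Mul(-2, I, Pow(2, Rational(1, 2)))) ≈ Add(1.0886e+6, Mul(-2.8284, I))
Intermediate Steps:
Function('M')(c) = Add(-5, Mul(-1, c)) (Function('M')(c) = Add(-5, Add(0, Mul(-1, c))) = Add(-5, Mul(-1, c)))
Function('L')(h) = Pow(h, Rational(3, 2))
Add(Mul(801, 1359), Function('L')(Function('S')(Function('M')(3)))) = Add(Mul(801, 1359), Pow(-2, Rational(3, 2))) = Add(1088559, Mul(-2, I, Pow(2, Rational(1, 2))))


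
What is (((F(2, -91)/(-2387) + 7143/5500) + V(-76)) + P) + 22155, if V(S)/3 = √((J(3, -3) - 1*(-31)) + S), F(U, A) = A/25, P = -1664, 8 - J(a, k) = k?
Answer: 3493937193/170500 + 3*I*√34 ≈ 20492.0 + 17.493*I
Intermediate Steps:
J(a, k) = 8 - k
F(U, A) = A/25 (F(U, A) = A*(1/25) = A/25)
V(S) = 3*√(42 + S) (V(S) = 3*√(((8 - 1*(-3)) - 1*(-31)) + S) = 3*√(((8 + 3) + 31) + S) = 3*√((11 + 31) + S) = 3*√(42 + S))
(((F(2, -91)/(-2387) + 7143/5500) + V(-76)) + P) + 22155 = (((((1/25)*(-91))/(-2387) + 7143/5500) + 3*√(42 - 76)) - 1664) + 22155 = (((-91/25*(-1/2387) + 7143*(1/5500)) + 3*√(-34)) - 1664) + 22155 = (((13/8525 + 7143/5500) + 3*(I*√34)) - 1664) + 22155 = ((221693/170500 + 3*I*√34) - 1664) + 22155 = (-283490307/170500 + 3*I*√34) + 22155 = 3493937193/170500 + 3*I*√34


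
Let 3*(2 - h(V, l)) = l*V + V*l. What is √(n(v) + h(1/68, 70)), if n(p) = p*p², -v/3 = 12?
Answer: I*√121348839/51 ≈ 216.0*I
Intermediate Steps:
v = -36 (v = -3*12 = -36)
h(V, l) = 2 - 2*V*l/3 (h(V, l) = 2 - (l*V + V*l)/3 = 2 - (V*l + V*l)/3 = 2 - 2*V*l/3)
n(p) = p³
√(n(v) + h(1/68, 70)) = √((-36)³ + (2 - ⅔*70/68)) = √(-46656 + (2 - ⅔*1/68*70)) = √(-46656 + (2 - 35/51)) = √(-46656 + 67/51) = √(-2379389/51) = I*√121348839/51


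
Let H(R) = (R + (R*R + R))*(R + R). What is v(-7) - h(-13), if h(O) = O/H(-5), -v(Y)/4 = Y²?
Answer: -29413/150 ≈ -196.09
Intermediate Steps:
v(Y) = -4*Y²
H(R) = 2*R*(R² + 2*R) (H(R) = (R + (R² + R))*(2*R) = (R + (R + R²))*(2*R) = (R² + 2*R)*(2*R) = 2*R*(R² + 2*R))
h(O) = -O/150 (h(O) = O/((2*(-5)²*(2 - 5))) = O/((2*25*(-3))) = O/(-150) = O*(-1/150) = -O/150)
v(-7) - h(-13) = -4*(-7)² - (-1)*(-13)/150 = -4*49 - 1*13/150 = -196 - 13/150 = -29413/150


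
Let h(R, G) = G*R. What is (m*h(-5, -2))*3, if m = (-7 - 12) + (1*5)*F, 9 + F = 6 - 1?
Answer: -1170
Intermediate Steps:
F = -4 (F = -9 + (6 - 1) = -9 + 5 = -4)
m = -39 (m = (-7 - 12) + (1*5)*(-4) = -19 + 5*(-4) = -19 - 20 = -39)
(m*h(-5, -2))*3 = -(-78)*(-5)*3 = -39*10*3 = -390*3 = -1170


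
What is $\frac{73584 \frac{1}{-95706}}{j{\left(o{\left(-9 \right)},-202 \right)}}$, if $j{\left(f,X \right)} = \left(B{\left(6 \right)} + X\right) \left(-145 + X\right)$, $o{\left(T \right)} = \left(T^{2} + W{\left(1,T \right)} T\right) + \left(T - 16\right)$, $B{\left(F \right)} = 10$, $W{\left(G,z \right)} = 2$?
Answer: $- \frac{511}{44279976} \approx -1.154 \cdot 10^{-5}$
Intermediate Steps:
$o{\left(T \right)} = -16 + T^{2} + 3 T$ ($o{\left(T \right)} = \left(T^{2} + 2 T\right) + \left(T - 16\right) = \left(T^{2} + 2 T\right) + \left(-16 + T\right) = -16 + T^{2} + 3 T$)
$j{\left(f,X \right)} = \left(-145 + X\right) \left(10 + X\right)$ ($j{\left(f,X \right)} = \left(10 + X\right) \left(-145 + X\right) = \left(-145 + X\right) \left(10 + X\right)$)
$\frac{73584 \frac{1}{-95706}}{j{\left(o{\left(-9 \right)},-202 \right)}} = \frac{73584 \frac{1}{-95706}}{-1450 + \left(-202\right)^{2} - -27270} = \frac{73584 \left(- \frac{1}{95706}\right)}{-1450 + 40804 + 27270} = - \frac{4088}{5317 \cdot 66624} = \left(- \frac{4088}{5317}\right) \frac{1}{66624} = - \frac{511}{44279976}$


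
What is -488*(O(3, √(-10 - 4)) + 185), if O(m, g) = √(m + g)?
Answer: -90280 - 488*√(3 + I*√14) ≈ -91244.0 - 462.42*I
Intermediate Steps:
O(m, g) = √(g + m)
-488*(O(3, √(-10 - 4)) + 185) = -488*(√(√(-10 - 4) + 3) + 185) = -488*(√(√(-14) + 3) + 185) = -488*(√(I*√14 + 3) + 185) = -488*(√(3 + I*√14) + 185) = -488*(185 + √(3 + I*√14)) = -90280 - 488*√(3 + I*√14)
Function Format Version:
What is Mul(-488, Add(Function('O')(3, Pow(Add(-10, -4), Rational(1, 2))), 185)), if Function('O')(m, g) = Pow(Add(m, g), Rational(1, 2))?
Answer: Add(-90280, Mul(-488, Pow(Add(3, Mul(I, Pow(14, Rational(1, 2)))), Rational(1, 2)))) ≈ Add(-91244., Mul(-462.42, I))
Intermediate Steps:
Function('O')(m, g) = Pow(Add(g, m), Rational(1, 2))
Mul(-488, Add(Function('O')(3, Pow(Add(-10, -4), Rational(1, 2))), 185)) = Mul(-488, Add(Pow(Add(Pow(Add(-10, -4), Rational(1, 2)), 3), Rational(1, 2)), 185)) = Mul(-488, Add(Pow(Add(Pow(-14, Rational(1, 2)), 3), Rational(1, 2)), 185)) = Mul(-488, Add(Pow(Add(Mul(I, Pow(14, Rational(1, 2))), 3), Rational(1, 2)), 185)) = Mul(-488, Add(Pow(Add(3, Mul(I, Pow(14, Rational(1, 2)))), Rational(1, 2)), 185)) = Mul(-488, Add(185, Pow(Add(3, Mul(I, Pow(14, Rational(1, 2)))), Rational(1, 2)))) = Add(-90280, Mul(-488, Pow(Add(3, Mul(I, Pow(14, Rational(1, 2)))), Rational(1, 2))))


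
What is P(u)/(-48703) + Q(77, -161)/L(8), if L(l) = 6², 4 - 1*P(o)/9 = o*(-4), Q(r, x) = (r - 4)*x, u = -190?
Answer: -572161415/1753308 ≈ -326.33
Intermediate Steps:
Q(r, x) = x*(-4 + r) (Q(r, x) = (-4 + r)*x = x*(-4 + r))
P(o) = 36 + 36*o (P(o) = 36 - 9*o*(-4) = 36 - (-36)*o = 36 + 36*o)
L(l) = 36
P(u)/(-48703) + Q(77, -161)/L(8) = (36 + 36*(-190))/(-48703) - 161*(-4 + 77)/36 = (36 - 6840)*(-1/48703) - 161*73*(1/36) = -6804*(-1/48703) - 11753*1/36 = 6804/48703 - 11753/36 = -572161415/1753308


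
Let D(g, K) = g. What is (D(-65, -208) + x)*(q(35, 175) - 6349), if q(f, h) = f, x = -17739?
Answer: 112414456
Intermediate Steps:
(D(-65, -208) + x)*(q(35, 175) - 6349) = (-65 - 17739)*(35 - 6349) = -17804*(-6314) = 112414456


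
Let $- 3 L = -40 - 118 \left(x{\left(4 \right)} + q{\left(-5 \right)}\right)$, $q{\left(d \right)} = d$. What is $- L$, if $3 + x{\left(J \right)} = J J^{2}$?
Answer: $-2216$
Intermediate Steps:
$x{\left(J \right)} = -3 + J^{3}$ ($x{\left(J \right)} = -3 + J J^{2} = -3 + J^{3}$)
$L = 2216$ ($L = - \frac{-40 - 118 \left(\left(-3 + 4^{3}\right) - 5\right)}{3} = - \frac{-40 - 118 \left(\left(-3 + 64\right) - 5\right)}{3} = - \frac{-40 - 118 \left(61 - 5\right)}{3} = - \frac{-40 - 6608}{3} = \left(- \frac{1}{3}\right) \left(-6648\right) = 2216$)
$- L = \left(-1\right) 2216 = -2216$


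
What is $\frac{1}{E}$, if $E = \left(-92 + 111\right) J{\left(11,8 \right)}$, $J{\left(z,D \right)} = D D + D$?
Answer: $\frac{1}{1368} \approx 0.00073099$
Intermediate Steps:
$J{\left(z,D \right)} = D + D^{2}$ ($J{\left(z,D \right)} = D^{2} + D = D + D^{2}$)
$E = 1368$ ($E = \left(-92 + 111\right) 8 \left(1 + 8\right) = 19 \cdot 8 \cdot 9 = 19 \cdot 72 = 1368$)
$\frac{1}{E} = \frac{1}{1368}$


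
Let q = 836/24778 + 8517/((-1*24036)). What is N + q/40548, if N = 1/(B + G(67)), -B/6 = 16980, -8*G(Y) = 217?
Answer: -19380928485249/1093754651828212816 ≈ -1.7720e-5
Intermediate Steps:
G(Y) = -217/8 (G(Y) = -⅛*217 = -217/8)
B = -101880 (B = -6*16980 = -101880)
q = -31823355/99260668 (q = 836*(1/24778) + 8517/(-24036) = 418/12389 + 8517*(-1/24036) = 418/12389 - 2839/8012 = -31823355/99260668 ≈ -0.32060)
N = -8/815257 (N = 1/(-101880 - 217/8) = 1/(-815257/8) = -8/815257 ≈ -9.8129e-6)
N + q/40548 = -8/815257 - 31823355/99260668/40548 = -8/815257 - 31823355/99260668*1/40548 = -8/815257 - 10607785/1341607188688 = -19380928485249/1093754651828212816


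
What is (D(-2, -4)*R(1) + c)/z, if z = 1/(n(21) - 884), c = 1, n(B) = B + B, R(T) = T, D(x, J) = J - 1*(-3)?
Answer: 0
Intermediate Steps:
D(x, J) = 3 + J (D(x, J) = J + 3 = 3 + J)
n(B) = 2*B
z = -1/842 (z = 1/(2*21 - 884) = 1/(42 - 884) = 1/(-842) = -1/842 ≈ -0.0011876)
(D(-2, -4)*R(1) + c)/z = ((3 - 4)*1 + 1)/(-1/842) = (-1*1 + 1)*(-842) = (-1 + 1)*(-842) = 0*(-842) = 0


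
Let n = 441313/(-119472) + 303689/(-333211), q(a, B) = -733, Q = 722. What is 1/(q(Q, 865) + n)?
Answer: -2095230768/1545453241273 ≈ -0.0013557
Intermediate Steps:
n = -9649088329/2095230768 (n = 441313*(-1/119472) + 303689*(-1/333211) = -23227/6288 - 303689/333211 = -9649088329/2095230768 ≈ -4.6053)
1/(q(Q, 865) + n) = 1/(-733 - 9649088329/2095230768) = 1/(-1545453241273/2095230768) = -2095230768/1545453241273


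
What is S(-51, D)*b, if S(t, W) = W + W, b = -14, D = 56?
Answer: -1568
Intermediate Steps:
S(t, W) = 2*W
S(-51, D)*b = (2*56)*(-14) = 112*(-14) = -1568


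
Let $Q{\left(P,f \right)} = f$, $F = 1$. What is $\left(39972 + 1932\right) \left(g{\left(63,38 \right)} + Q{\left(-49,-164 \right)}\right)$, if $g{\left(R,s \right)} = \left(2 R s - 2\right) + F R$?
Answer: $196320240$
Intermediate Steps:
$g{\left(R,s \right)} = -2 + R + 2 R s$ ($g{\left(R,s \right)} = \left(2 R s - 2\right) + 1 R = \left(2 R s - 2\right) + R = \left(-2 + 2 R s\right) + R = -2 + R + 2 R s$)
$\left(39972 + 1932\right) \left(g{\left(63,38 \right)} + Q{\left(-49,-164 \right)}\right) = \left(39972 + 1932\right) \left(\left(-2 + 63 + 2 \cdot 63 \cdot 38\right) - 164\right) = 41904 \left(\left(-2 + 63 + 4788\right) - 164\right) = 41904 \left(4849 - 164\right) = 41904 \cdot 4685 = 196320240$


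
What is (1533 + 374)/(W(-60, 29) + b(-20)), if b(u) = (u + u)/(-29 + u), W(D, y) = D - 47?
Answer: -93443/5203 ≈ -17.959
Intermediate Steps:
W(D, y) = -47 + D
b(u) = 2*u/(-29 + u) (b(u) = (2*u)/(-29 + u) = 2*u/(-29 + u))
(1533 + 374)/(W(-60, 29) + b(-20)) = (1533 + 374)/((-47 - 60) + 2*(-20)/(-29 - 20)) = 1907/(-107 + 2*(-20)/(-49)) = 1907/(-107 + 2*(-20)*(-1/49)) = 1907/(-107 + 40/49) = 1907/(-5203/49) = 1907*(-49/5203) = -93443/5203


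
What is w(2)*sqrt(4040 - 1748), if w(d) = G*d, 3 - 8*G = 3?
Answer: 0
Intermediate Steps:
G = 0 (G = 3/8 - 1/8*3 = 3/8 - 3/8 = 0)
w(d) = 0 (w(d) = 0*d = 0)
w(2)*sqrt(4040 - 1748) = 0*sqrt(4040 - 1748) = 0*sqrt(2292) = 0*(2*sqrt(573)) = 0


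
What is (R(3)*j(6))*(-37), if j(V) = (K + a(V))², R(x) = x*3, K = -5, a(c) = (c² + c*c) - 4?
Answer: -1321677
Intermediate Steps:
a(c) = -4 + 2*c² (a(c) = (c² + c²) - 4 = 2*c² - 4 = -4 + 2*c²)
R(x) = 3*x
j(V) = (-9 + 2*V²)² (j(V) = (-5 + (-4 + 2*V²))² = (-9 + 2*V²)²)
(R(3)*j(6))*(-37) = ((3*3)*(-9 + 2*6²)²)*(-37) = (9*(-9 + 2*36)²)*(-37) = (9*(-9 + 72)²)*(-37) = (9*63²)*(-37) = (9*3969)*(-37) = 35721*(-37) = -1321677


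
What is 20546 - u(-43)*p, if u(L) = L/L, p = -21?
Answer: 20567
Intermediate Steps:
u(L) = 1
20546 - u(-43)*p = 20546 - (-21) = 20546 - 1*(-21) = 20546 + 21 = 20567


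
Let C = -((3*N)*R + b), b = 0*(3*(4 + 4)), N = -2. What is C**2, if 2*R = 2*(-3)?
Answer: 324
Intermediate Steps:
R = -3 (R = (2*(-3))/2 = (1/2)*(-6) = -3)
b = 0 (b = 0*(3*8) = 0*24 = 0)
C = -18 (C = -((3*(-2))*(-3) + 0) = -(-6*(-3) + 0) = -(18 + 0) = -1*18 = -18)
C**2 = (-18)**2 = 324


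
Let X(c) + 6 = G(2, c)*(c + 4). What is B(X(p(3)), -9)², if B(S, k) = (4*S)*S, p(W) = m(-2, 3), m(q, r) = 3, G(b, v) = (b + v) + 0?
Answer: 11316496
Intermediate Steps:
G(b, v) = b + v
p(W) = 3
X(c) = -6 + (2 + c)*(4 + c) (X(c) = -6 + (2 + c)*(c + 4) = -6 + (2 + c)*(4 + c))
B(S, k) = 4*S²
B(X(p(3)), -9)² = (4*(2 + 3² + 6*3)²)² = (4*(2 + 9 + 18)²)² = (4*29²)² = (4*841)² = 3364² = 11316496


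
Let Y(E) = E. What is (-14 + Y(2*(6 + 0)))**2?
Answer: 4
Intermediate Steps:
(-14 + Y(2*(6 + 0)))**2 = (-14 + 2*(6 + 0))**2 = (-14 + 2*6)**2 = (-14 + 12)**2 = (-2)**2 = 4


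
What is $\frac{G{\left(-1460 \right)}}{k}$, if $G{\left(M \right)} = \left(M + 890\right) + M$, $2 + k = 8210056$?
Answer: $- \frac{1015}{4105027} \approx -0.00024726$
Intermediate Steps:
$k = 8210054$ ($k = -2 + 8210056 = 8210054$)
$G{\left(M \right)} = 890 + 2 M$ ($G{\left(M \right)} = \left(890 + M\right) + M = 890 + 2 M$)
$\frac{G{\left(-1460 \right)}}{k} = \frac{890 + 2 \left(-1460\right)}{8210054} = \left(890 - 2920\right) \frac{1}{8210054} = \left(-2030\right) \frac{1}{8210054} = - \frac{1015}{4105027}$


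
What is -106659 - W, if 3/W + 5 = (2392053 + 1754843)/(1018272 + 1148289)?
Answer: -713105868348/6685909 ≈ -1.0666e+5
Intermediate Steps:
W = -6499683/6685909 (W = 3/(-5 + (2392053 + 1754843)/(1018272 + 1148289)) = 3/(-5 + 4146896/2166561) = 3/(-6685909/2166561) = 3*(-2166561/6685909) = -6499683/6685909 ≈ -0.97215)
-106659 - W = -106659 - 1*(-6499683/6685909) = -106659 + 6499683/6685909 = -713105868348/6685909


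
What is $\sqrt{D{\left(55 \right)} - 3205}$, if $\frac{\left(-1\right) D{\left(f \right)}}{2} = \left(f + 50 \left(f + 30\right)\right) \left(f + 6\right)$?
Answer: $i \sqrt{528415} \approx 726.92 i$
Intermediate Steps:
$D{\left(f \right)} = - 2 \left(6 + f\right) \left(1500 + 51 f\right)$ ($D{\left(f \right)} = - 2 \left(f + 50 \left(f + 30\right)\right) \left(f + 6\right) = - 2 \left(f + 50 \left(30 + f\right)\right) \left(6 + f\right) = - 2 \left(f + \left(1500 + 50 f\right)\right) \left(6 + f\right) = - 2 \left(1500 + 51 f\right) \left(6 + f\right) = - 2 \left(6 + f\right) \left(1500 + 51 f\right)$)
$\sqrt{D{\left(55 \right)} - 3205} = \sqrt{\left(-18000 - 198660 - 102 \cdot 55^{2}\right) - 3205} = \sqrt{\left(-18000 - 198660 - 308550\right) - 3205} = \sqrt{-525210 - 3205} = \sqrt{-528415} = i \sqrt{528415}$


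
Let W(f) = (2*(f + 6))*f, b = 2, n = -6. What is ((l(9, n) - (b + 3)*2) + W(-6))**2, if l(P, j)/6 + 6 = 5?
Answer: 256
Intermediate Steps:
l(P, j) = -6 (l(P, j) = -36 + 6*5 = -36 + 30 = -6)
W(f) = f*(12 + 2*f) (W(f) = (2*(6 + f))*f = (12 + 2*f)*f = f*(12 + 2*f))
((l(9, n) - (b + 3)*2) + W(-6))**2 = ((-6 - (2 + 3)*2) + 2*(-6)*(6 - 6))**2 = ((-6 - 5*2) + 2*(-6)*0)**2 = ((-6 - 1*10) + 0)**2 = ((-6 - 10) + 0)**2 = (-16 + 0)**2 = (-16)**2 = 256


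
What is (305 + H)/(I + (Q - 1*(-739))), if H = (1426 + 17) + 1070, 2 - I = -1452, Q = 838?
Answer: 2818/3031 ≈ 0.92973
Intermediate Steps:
I = 1454 (I = 2 - 1*(-1452) = 2 + 1452 = 1454)
H = 2513 (H = 1443 + 1070 = 2513)
(305 + H)/(I + (Q - 1*(-739))) = (305 + 2513)/(1454 + (838 - 1*(-739))) = 2818/(1454 + (838 + 739)) = 2818/(1454 + 1577) = 2818/3031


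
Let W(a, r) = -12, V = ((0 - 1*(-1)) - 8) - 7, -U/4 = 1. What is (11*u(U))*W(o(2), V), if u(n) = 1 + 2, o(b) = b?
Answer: -396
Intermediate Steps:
U = -4 (U = -4*1 = -4)
u(n) = 3
V = -14 (V = ((0 + 1) - 8) - 7 = (1 - 8) - 7 = -7 - 7 = -14)
(11*u(U))*W(o(2), V) = (11*3)*(-12) = 33*(-12) = -396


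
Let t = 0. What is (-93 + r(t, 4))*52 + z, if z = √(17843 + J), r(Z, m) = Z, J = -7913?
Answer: -4836 + √9930 ≈ -4736.4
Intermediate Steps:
z = √9930 (z = √(17843 - 7913) = √9930 ≈ 99.649)
(-93 + r(t, 4))*52 + z = (-93 + 0)*52 + √9930 = -93*52 + √9930 = -4836 + √9930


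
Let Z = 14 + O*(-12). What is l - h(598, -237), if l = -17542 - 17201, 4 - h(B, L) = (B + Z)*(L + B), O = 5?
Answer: 164525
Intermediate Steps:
Z = -46 (Z = 14 + 5*(-12) = 14 - 60 = -46)
h(B, L) = 4 - (-46 + B)*(B + L) (h(B, L) = 4 - (B - 46)*(L + B) = 4 - (-46 + B)*(B + L))
l = -34743
l - h(598, -237) = -34743 - (4 - 1*598**2 + 46*598 + 46*(-237) - 1*598*(-237)) = -34743 - (4 - 1*357604 + 27508 - 10902 + 141726) = -34743 - (4 - 357604 + 27508 - 10902 + 141726) = -34743 - 1*(-199268) = -34743 + 199268 = 164525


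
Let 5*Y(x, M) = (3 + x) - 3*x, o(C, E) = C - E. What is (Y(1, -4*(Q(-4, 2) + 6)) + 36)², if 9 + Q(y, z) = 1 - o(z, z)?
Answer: 32761/25 ≈ 1310.4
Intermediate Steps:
Q(y, z) = -8 (Q(y, z) = -9 + (1 - (z - z)) = -9 + (1 - 1*0) = -9 + (1 + 0) = -9 + 1 = -8)
Y(x, M) = ⅗ - 2*x/5 (Y(x, M) = ((3 + x) - 3*x)/5 = (3 - 2*x)/5 = ⅗ - 2*x/5)
(Y(1, -4*(Q(-4, 2) + 6)) + 36)² = ((⅗ - ⅖*1) + 36)² = ((⅗ - ⅖) + 36)² = (⅕ + 36)² = (181/5)² = 32761/25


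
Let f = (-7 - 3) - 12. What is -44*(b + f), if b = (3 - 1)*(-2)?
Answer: 1144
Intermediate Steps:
b = -4 (b = 2*(-2) = -4)
f = -22 (f = -10 - 12 = -22)
-44*(b + f) = -44*(-4 - 22) = -44*(-26) = 1144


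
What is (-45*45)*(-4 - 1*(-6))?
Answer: -4050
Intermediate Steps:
(-45*45)*(-4 - 1*(-6)) = -2025*(-4 + 6) = -2025*2 = -4050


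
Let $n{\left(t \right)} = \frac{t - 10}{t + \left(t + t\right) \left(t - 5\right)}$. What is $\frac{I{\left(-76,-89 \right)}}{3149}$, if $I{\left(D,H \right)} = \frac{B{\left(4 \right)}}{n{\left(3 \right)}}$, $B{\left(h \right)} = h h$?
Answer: $\frac{144}{22043} \approx 0.0065327$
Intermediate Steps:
$B{\left(h \right)} = h^{2}$
$n{\left(t \right)} = \frac{-10 + t}{t + 2 t \left(-5 + t\right)}$
$I{\left(D,H \right)} = \frac{144}{7}$ ($I{\left(D,H \right)} = \frac{4^{2}}{\frac{1}{3} \frac{1}{-9 + 2 \cdot 3} \left(-10 + 3\right)} = \frac{16}{\frac{1}{3} \frac{1}{-9 + 6} \left(-7\right)} = \frac{16}{\frac{1}{3} \frac{1}{-3} \left(-7\right)} = \frac{16}{\frac{1}{3} \left(- \frac{1}{3}\right) \left(-7\right)} = \frac{16}{\frac{7}{9}} = 16 \cdot \frac{9}{7} = \frac{144}{7}$)
$\frac{I{\left(-76,-89 \right)}}{3149} = \frac{144}{7 \cdot 3149} = \frac{144}{7} \cdot \frac{1}{3149} = \frac{144}{22043}$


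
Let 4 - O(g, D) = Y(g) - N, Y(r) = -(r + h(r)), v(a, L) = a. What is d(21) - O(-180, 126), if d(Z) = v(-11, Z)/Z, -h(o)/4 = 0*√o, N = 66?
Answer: 2299/21 ≈ 109.48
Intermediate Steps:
h(o) = 0 (h(o) = -0*√o = -4*0 = 0)
Y(r) = -r (Y(r) = -(r + 0) = -r)
O(g, D) = 70 + g (O(g, D) = 4 - (-g - 1*66) = 4 - (-g - 66) = 4 - (-66 - g) = 4 + (66 + g) = 70 + g)
d(Z) = -11/Z
d(21) - O(-180, 126) = -11/21 - (70 - 180) = -11*1/21 - 1*(-110) = -11/21 + 110 = 2299/21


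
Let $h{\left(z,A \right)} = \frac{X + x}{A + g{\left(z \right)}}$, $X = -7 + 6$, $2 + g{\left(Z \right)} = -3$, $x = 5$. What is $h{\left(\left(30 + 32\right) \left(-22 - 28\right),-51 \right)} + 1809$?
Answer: $\frac{25325}{14} \approx 1808.9$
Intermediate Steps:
$g{\left(Z \right)} = -5$ ($g{\left(Z \right)} = -2 - 3 = -5$)
$X = -1$
$h{\left(z,A \right)} = \frac{4}{-5 + A}$ ($h{\left(z,A \right)} = \frac{-1 + 5}{A - 5} = \frac{4}{-5 + A}$)
$h{\left(\left(30 + 32\right) \left(-22 - 28\right),-51 \right)} + 1809 = \frac{4}{-5 - 51} + 1809 = \frac{4}{-56} + 1809 = 4 \left(- \frac{1}{56}\right) + 1809 = - \frac{1}{14} + 1809 = \frac{25325}{14}$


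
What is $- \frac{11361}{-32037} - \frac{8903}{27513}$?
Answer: $\frac{9116594}{293811327} \approx 0.031029$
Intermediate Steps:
$- \frac{11361}{-32037} - \frac{8903}{27513} = \left(-11361\right) \left(- \frac{1}{32037}\right) - \frac{8903}{27513} = \frac{3787}{10679} - \frac{8903}{27513} = \frac{9116594}{293811327}$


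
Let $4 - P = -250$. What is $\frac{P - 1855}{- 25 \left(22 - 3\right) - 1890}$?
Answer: $\frac{1601}{2365} \approx 0.67696$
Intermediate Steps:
$P = 254$ ($P = 4 - -250 = 4 + 250 = 254$)
$\frac{P - 1855}{- 25 \left(22 - 3\right) - 1890} = \frac{254 - 1855}{- 25 \left(22 - 3\right) - 1890} = - \frac{1601}{\left(-25\right) 19 - 1890} = - \frac{1601}{-475 - 1890} = - \frac{1601}{-2365} = \left(-1601\right) \left(- \frac{1}{2365}\right) = \frac{1601}{2365}$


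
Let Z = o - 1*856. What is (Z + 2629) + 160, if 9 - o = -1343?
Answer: 3285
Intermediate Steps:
o = 1352 (o = 9 - 1*(-1343) = 9 + 1343 = 1352)
Z = 496 (Z = 1352 - 1*856 = 1352 - 856 = 496)
(Z + 2629) + 160 = (496 + 2629) + 160 = 3125 + 160 = 3285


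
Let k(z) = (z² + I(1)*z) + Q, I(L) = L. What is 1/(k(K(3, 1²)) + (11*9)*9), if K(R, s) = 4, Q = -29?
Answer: 1/882 ≈ 0.0011338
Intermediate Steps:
k(z) = -29 + z + z² (k(z) = (z² + 1*z) - 29 = (z² + z) - 29 = (z + z²) - 29 = -29 + z + z²)
1/(k(K(3, 1²)) + (11*9)*9) = 1/((-29 + 4 + 4²) + (11*9)*9) = 1/((-29 + 4 + 16) + 99*9) = 1/(-9 + 891) = 1/882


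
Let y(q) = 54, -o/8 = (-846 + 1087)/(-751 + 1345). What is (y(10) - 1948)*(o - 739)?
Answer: 417526618/297 ≈ 1.4058e+6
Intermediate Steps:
o = -964/297 (o = -8*(-846 + 1087)/(-751 + 1345) = -1928/594 = -8*241/594 = -964/297 ≈ -3.2458)
(y(10) - 1948)*(o - 739) = (54 - 1948)*(-964/297 - 739) = -1894*(-220447/297) = 417526618/297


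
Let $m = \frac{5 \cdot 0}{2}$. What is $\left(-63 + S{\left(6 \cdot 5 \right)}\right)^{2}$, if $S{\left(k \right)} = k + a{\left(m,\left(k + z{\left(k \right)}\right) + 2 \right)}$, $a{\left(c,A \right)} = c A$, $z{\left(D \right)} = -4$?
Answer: $1089$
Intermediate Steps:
$m = 0$ ($m = \frac{1}{2} \cdot 0 = 0$)
$a{\left(c,A \right)} = A c$
$S{\left(k \right)} = k$ ($S{\left(k \right)} = k + \left(\left(k - 4\right) + 2\right) 0 = k + \left(\left(-4 + k\right) + 2\right) 0 = k + \left(-2 + k\right) 0 = k + 0 = k$)
$\left(-63 + S{\left(6 \cdot 5 \right)}\right)^{2} = \left(-63 + 6 \cdot 5\right)^{2} = \left(-63 + 30\right)^{2} = \left(-33\right)^{2} = 1089$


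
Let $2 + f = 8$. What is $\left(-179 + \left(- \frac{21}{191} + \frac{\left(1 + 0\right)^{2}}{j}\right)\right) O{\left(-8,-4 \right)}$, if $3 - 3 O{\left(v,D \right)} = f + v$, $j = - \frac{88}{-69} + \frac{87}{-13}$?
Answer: $- \frac{831988585}{2784207} \approx -298.82$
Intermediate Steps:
$f = 6$ ($f = -2 + 8 = 6$)
$j = - \frac{4859}{897}$ ($j = \left(-88\right) \left(- \frac{1}{69}\right) + 87 \left(- \frac{1}{13}\right) = \frac{88}{69} - \frac{87}{13} = - \frac{4859}{897} \approx -5.4169$)
$O{\left(v,D \right)} = -1 - \frac{v}{3}$ ($O{\left(v,D \right)} = 1 - \frac{6 + v}{3} = 1 - \left(2 + \frac{v}{3}\right) = -1 - \frac{v}{3}$)
$\left(-179 + \left(- \frac{21}{191} + \frac{\left(1 + 0\right)^{2}}{j}\right)\right) O{\left(-8,-4 \right)} = \left(-179 + \left(- \frac{21}{191} + \frac{\left(1 + 0\right)^{2}}{- \frac{4859}{897}}\right)\right) \left(-1 - - \frac{8}{3}\right) = \left(-179 + \left(\left(-21\right) \frac{1}{191} + 1^{2} \left(- \frac{897}{4859}\right)\right)\right) \left(-1 + \frac{8}{3}\right) = \left(-179 + \left(- \frac{21}{191} + 1 \left(- \frac{897}{4859}\right)\right)\right) \frac{5}{3} = \left(-179 - \frac{273366}{928069}\right) \frac{5}{3} = \left(- \frac{166397717}{928069}\right) \frac{5}{3} = - \frac{831988585}{2784207}$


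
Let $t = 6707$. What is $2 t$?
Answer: $13414$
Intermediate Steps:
$2 t = 2 \cdot 6707 = 13414$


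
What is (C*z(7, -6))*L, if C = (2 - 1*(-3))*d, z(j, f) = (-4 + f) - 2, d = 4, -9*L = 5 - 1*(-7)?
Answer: 320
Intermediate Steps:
L = -4/3 (L = -(5 - 1*(-7))/9 = -(5 + 7)/9 = -⅑*12 = -4/3 ≈ -1.3333)
z(j, f) = -6 + f
C = 20 (C = (2 - 1*(-3))*4 = (2 + 3)*4 = 5*4 = 20)
(C*z(7, -6))*L = (20*(-6 - 6))*(-4/3) = (20*(-12))*(-4/3) = -240*(-4/3) = 320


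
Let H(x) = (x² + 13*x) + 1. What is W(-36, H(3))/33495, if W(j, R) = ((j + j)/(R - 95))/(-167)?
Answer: -12/42884765 ≈ -2.7982e-7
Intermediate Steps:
H(x) = 1 + x² + 13*x
W(j, R) = -2*j/(167*(-95 + R)) (W(j, R) = ((2*j)/(-95 + R))*(-1/167) = (2*j/(-95 + R))*(-1/167) = -2*j/(167*(-95 + R)))
W(-36, H(3))/33495 = -2*(-36)/(-15865 + 167*(1 + 3² + 13*3))/33495 = -2*(-36)/(-15865 + 167*(1 + 9 + 39))*(1/33495) = -2*(-36)/(-15865 + 167*49)*(1/33495) = -2*(-36)/(-15865 + 8183)*(1/33495) = -2*(-36)/(-7682)*(1/33495) = -2*(-36)*(-1/7682)*(1/33495) = -36/3841*1/33495 = -12/42884765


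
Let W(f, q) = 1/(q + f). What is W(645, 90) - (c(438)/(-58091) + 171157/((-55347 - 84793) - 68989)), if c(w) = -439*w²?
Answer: -12938046204490856/8929156863165 ≈ -1449.0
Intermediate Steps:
W(f, q) = 1/(f + q)
W(645, 90) - (c(438)/(-58091) + 171157/((-55347 - 84793) - 68989)) = 1/(645 + 90) - (-439*438²/(-58091) + 171157/((-55347 - 84793) - 68989)) = 1/735 - (-439*191844*(-1/58091) + 171157/(-140140 - 68989)) = 1/735 - (-84219516*(-1/58091) + 171157/(-209129)) = 1/735 - (84219516/58091 + 171157*(-1/209129)) = 1/735 - (84219516/58091 - 171157/209129) = 1/735 - 1*17602800480277/12148512739 = 1/735 - 17602800480277/12148512739 = -12938046204490856/8929156863165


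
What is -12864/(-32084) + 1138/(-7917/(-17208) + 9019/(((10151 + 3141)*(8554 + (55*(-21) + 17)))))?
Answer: 215079559978152912/86956705598893 ≈ 2473.4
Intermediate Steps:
-12864/(-32084) + 1138/(-7917/(-17208) + 9019/(((10151 + 3141)*(8554 + (55*(-21) + 17))))) = -12864*(-1/32084) + 1138/(-7917*(-1/17208) + 9019/((13292*(8554 + (-1155 + 17))))) = 3216/8021 + 1138/(2639/5736 + 9019/((13292*(8554 - 1138)))) = 3216/8021 + 1138/(2639/5736 + 9019/((13292*7416))) = 3216/8021 + 1138/(2639/5736 + 9019/98573472) = 3216/8021 + 1138/(10841130233/23559059808) = 3216/8021 + 1138*(23559059808/10841130233) = 3216/8021 + 26810210061504/10841130233 = 215079559978152912/86956705598893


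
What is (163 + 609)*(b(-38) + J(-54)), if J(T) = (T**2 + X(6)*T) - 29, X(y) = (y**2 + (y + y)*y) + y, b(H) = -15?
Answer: -2535248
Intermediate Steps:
X(y) = y + 3*y**2 (X(y) = (y**2 + (2*y)*y) + y = (y**2 + 2*y**2) + y = 3*y**2 + y = y + 3*y**2)
J(T) = -29 + T**2 + 114*T (J(T) = (T**2 + (6*(1 + 3*6))*T) - 29 = (T**2 + (6*(1 + 18))*T) - 29 = (T**2 + (6*19)*T) - 29 = (T**2 + 114*T) - 29 = -29 + T**2 + 114*T)
(163 + 609)*(b(-38) + J(-54)) = (163 + 609)*(-15 + (-29 + (-54)**2 + 114*(-54))) = 772*(-15 + (-29 + 2916 - 6156)) = 772*(-15 - 3269) = 772*(-3284) = -2535248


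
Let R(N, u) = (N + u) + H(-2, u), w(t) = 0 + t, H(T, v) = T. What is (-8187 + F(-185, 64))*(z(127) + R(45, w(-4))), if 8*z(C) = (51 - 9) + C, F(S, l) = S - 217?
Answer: -4131309/8 ≈ -5.1641e+5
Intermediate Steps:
F(S, l) = -217 + S
w(t) = t
z(C) = 21/4 + C/8 (z(C) = ((51 - 9) + C)/8 = (42 + C)/8 = 21/4 + C/8)
R(N, u) = -2 + N + u (R(N, u) = (N + u) - 2 = -2 + N + u)
(-8187 + F(-185, 64))*(z(127) + R(45, w(-4))) = (-8187 + (-217 - 185))*((21/4 + (⅛)*127) + (-2 + 45 - 4)) = (-8187 - 402)*((21/4 + 127/8) + 39) = -8589*(169/8 + 39) = -8589*481/8 = -4131309/8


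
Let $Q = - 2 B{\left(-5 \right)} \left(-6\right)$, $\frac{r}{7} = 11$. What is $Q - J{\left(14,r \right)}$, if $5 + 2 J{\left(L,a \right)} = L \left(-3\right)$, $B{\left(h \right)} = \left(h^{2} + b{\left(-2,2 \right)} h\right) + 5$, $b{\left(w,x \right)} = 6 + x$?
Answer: $- \frac{193}{2} \approx -96.5$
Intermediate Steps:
$r = 77$ ($r = 7 \cdot 11 = 77$)
$B{\left(h \right)} = 5 + h^{2} + 8 h$ ($B{\left(h \right)} = \left(h^{2} + \left(6 + 2\right) h\right) + 5 = \left(h^{2} + 8 h\right) + 5 = 5 + h^{2} + 8 h$)
$J{\left(L,a \right)} = - \frac{5}{2} - \frac{3 L}{2}$ ($J{\left(L,a \right)} = - \frac{5}{2} + \frac{L \left(-3\right)}{2} = - \frac{5}{2} + \frac{\left(-3\right) L}{2} = - \frac{5}{2} - \frac{3 L}{2}$)
$Q = -120$ ($Q = - 2 \left(5 + \left(-5\right)^{2} + 8 \left(-5\right)\right) \left(-6\right) = - 2 \left(5 + 25 - 40\right) \left(-6\right) = \left(-2\right) \left(-10\right) \left(-6\right) = 20 \left(-6\right) = -120$)
$Q - J{\left(14,r \right)} = -120 - \left(- \frac{5}{2} - 21\right) = -120 - - \frac{47}{2} = -120 + \frac{47}{2} = - \frac{193}{2}$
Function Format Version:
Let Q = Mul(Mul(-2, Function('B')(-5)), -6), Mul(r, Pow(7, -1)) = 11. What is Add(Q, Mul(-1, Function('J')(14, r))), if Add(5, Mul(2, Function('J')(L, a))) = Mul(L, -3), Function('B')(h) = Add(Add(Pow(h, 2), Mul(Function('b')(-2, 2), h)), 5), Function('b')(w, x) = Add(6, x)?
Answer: Rational(-193, 2) ≈ -96.500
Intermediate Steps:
r = 77 (r = Mul(7, 11) = 77)
Function('B')(h) = Add(5, Pow(h, 2), Mul(8, h)) (Function('B')(h) = Add(Add(Pow(h, 2), Mul(Add(6, 2), h)), 5) = Add(Add(Pow(h, 2), Mul(8, h)), 5) = Add(5, Pow(h, 2), Mul(8, h)))
Function('J')(L, a) = Add(Rational(-5, 2), Mul(Rational(-3, 2), L)) (Function('J')(L, a) = Add(Rational(-5, 2), Mul(Rational(1, 2), Mul(L, -3))) = Add(Rational(-5, 2), Mul(Rational(1, 2), Mul(-3, L))) = Add(Rational(-5, 2), Mul(Rational(-3, 2), L)))
Q = -120 (Q = Mul(Mul(-2, Add(5, Pow(-5, 2), Mul(8, -5))), -6) = Mul(Mul(-2, Add(5, 25, -40)), -6) = Mul(Mul(-2, -10), -6) = Mul(20, -6) = -120)
Add(Q, Mul(-1, Function('J')(14, r))) = Add(-120, Mul(-1, Add(Rational(-5, 2), Mul(Rational(-3, 2), 14)))) = Add(-120, Mul(-1, Add(Rational(-5, 2), -21))) = Add(-120, Mul(-1, Rational(-47, 2))) = Add(-120, Rational(47, 2)) = Rational(-193, 2)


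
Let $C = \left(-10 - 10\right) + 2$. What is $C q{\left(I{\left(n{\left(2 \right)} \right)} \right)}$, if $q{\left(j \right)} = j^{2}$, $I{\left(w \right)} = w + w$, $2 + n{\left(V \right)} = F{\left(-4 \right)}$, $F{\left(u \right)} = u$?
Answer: $-2592$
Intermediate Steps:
$n{\left(V \right)} = -6$ ($n{\left(V \right)} = -2 - 4 = -6$)
$I{\left(w \right)} = 2 w$
$C = -18$ ($C = -20 + 2 = -18$)
$C q{\left(I{\left(n{\left(2 \right)} \right)} \right)} = - 18 \left(2 \left(-6\right)\right)^{2} = - 18 \left(-12\right)^{2} = \left(-18\right) 144 = -2592$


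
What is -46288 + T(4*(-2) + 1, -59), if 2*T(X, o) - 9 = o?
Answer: -46313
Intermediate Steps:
T(X, o) = 9/2 + o/2
-46288 + T(4*(-2) + 1, -59) = -46288 + (9/2 + (1/2)*(-59)) = -46288 + (9/2 - 59/2) = -46288 - 25 = -46313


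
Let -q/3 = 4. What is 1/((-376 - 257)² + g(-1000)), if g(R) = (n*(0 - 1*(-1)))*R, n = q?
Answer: 1/412689 ≈ 2.4231e-6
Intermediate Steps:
q = -12 (q = -3*4 = -12)
n = -12
g(R) = -12*R (g(R) = (-12*(0 - 1*(-1)))*R = (-12*(0 + 1))*R = (-12*1)*R = -12*R)
1/((-376 - 257)² + g(-1000)) = 1/((-376 - 257)² - 12*(-1000)) = 1/((-633)² + 12000) = 1/(400689 + 12000) = 1/412689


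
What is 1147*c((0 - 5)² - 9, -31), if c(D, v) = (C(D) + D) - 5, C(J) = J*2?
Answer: 49321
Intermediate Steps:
C(J) = 2*J
c(D, v) = -5 + 3*D (c(D, v) = (2*D + D) - 5 = 3*D - 5 = -5 + 3*D)
1147*c((0 - 5)² - 9, -31) = 1147*(-5 + 3*((0 - 5)² - 9)) = 1147*(-5 + 3*((-5)² - 9)) = 1147*(-5 + 3*(25 - 9)) = 1147*(-5 + 3*16) = 1147*(-5 + 48) = 1147*43 = 49321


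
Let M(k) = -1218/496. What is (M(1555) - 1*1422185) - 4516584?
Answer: -1472815321/248 ≈ -5.9388e+6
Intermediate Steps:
M(k) = -609/248 (M(k) = -1218*1/496 = -609/248)
(M(1555) - 1*1422185) - 4516584 = (-609/248 - 1*1422185) - 4516584 = (-609/248 - 1422185) - 4516584 = -352702489/248 - 4516584 = -1472815321/248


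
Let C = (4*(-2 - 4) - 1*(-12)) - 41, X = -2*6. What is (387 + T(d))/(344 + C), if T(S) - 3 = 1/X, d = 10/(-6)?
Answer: 4679/3492 ≈ 1.3399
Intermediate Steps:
X = -12
d = -5/3 (d = 10*(-1/6) = -5/3 ≈ -1.6667)
T(S) = 35/12 (T(S) = 3 + 1/(-12) = 3 - 1/12 = 35/12)
C = -53 (C = (4*(-6) + 12) - 41 = (-24 + 12) - 41 = -12 - 41 = -53)
(387 + T(d))/(344 + C) = (387 + 35/12)/(344 - 53) = (4679/12)/291 = (4679/12)*(1/291) = 4679/3492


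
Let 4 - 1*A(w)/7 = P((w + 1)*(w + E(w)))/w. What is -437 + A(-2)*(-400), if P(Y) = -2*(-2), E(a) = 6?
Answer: -17237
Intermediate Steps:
P(Y) = 4
A(w) = 28 - 28/w
-437 + A(-2)*(-400) = -437 + (28 - 28/(-2))*(-400) = -437 + (28 - 28*(-½))*(-400) = -437 + (28 + 14)*(-400) = -437 + 42*(-400) = -437 - 16800 = -17237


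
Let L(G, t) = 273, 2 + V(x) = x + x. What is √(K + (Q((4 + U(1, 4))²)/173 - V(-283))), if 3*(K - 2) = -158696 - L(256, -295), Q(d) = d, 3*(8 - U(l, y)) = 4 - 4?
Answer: 5*I*√564783585/519 ≈ 228.95*I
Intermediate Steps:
U(l, y) = 8 (U(l, y) = 8 - (4 - 4)/3 = 8 - ⅓*0 = 8 + 0 = 8)
V(x) = -2 + 2*x (V(x) = -2 + (x + x) = -2 + 2*x)
K = -158963/3 (K = 2 + (-158696 - 1*273)/3 = 2 + (-158696 - 273)/3 = 2 + (⅓)*(-158969) = 2 - 158969/3 = -158963/3 ≈ -52988.)
√(K + (Q((4 + U(1, 4))²)/173 - V(-283))) = √(-158963/3 + ((4 + 8)²/173 - (-2 + 2*(-283)))) = √(-158963/3 + (12²*(1/173) - (-2 - 566))) = √(-158963/3 + (144*(1/173) - 1*(-568))) = √(-158963/3 + (144/173 + 568)) = √(-158963/3 + 98408/173) = √(-27205375/519) = 5*I*√564783585/519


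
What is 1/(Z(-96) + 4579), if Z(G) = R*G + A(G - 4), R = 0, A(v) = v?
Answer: 1/4479 ≈ 0.00022326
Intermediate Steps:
Z(G) = -4 + G (Z(G) = 0*G + (G - 4) = 0 + (-4 + G) = -4 + G)
1/(Z(-96) + 4579) = 1/((-4 - 96) + 4579) = 1/(-100 + 4579) = 1/4479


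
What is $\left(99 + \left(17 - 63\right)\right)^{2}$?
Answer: $2809$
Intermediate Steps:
$\left(99 + \left(17 - 63\right)\right)^{2} = \left(99 - 46\right)^{2} = 53^{2} = 2809$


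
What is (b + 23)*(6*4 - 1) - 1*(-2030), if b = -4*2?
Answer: 2375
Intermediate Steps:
b = -8
(b + 23)*(6*4 - 1) - 1*(-2030) = (-8 + 23)*(6*4 - 1) - 1*(-2030) = 15*(24 - 1) + 2030 = 15*23 + 2030 = 345 + 2030 = 2375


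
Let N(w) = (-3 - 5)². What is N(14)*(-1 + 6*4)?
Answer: 1472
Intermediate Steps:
N(w) = 64 (N(w) = (-8)² = 64)
N(14)*(-1 + 6*4) = 64*(-1 + 6*4) = 64*(-1 + 24) = 64*23 = 1472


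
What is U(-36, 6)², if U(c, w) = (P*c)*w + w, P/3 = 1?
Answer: 412164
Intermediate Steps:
P = 3 (P = 3*1 = 3)
U(c, w) = w + 3*c*w (U(c, w) = (3*c)*w + w = 3*c*w + w = w + 3*c*w)
U(-36, 6)² = (6*(1 + 3*(-36)))² = (6*(1 - 108))² = (6*(-107))² = (-642)² = 412164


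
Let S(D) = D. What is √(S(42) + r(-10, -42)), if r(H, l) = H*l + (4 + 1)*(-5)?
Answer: √437 ≈ 20.905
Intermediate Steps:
r(H, l) = -25 + H*l (r(H, l) = H*l + 5*(-5) = H*l - 25 = -25 + H*l)
√(S(42) + r(-10, -42)) = √(42 + (-25 - 10*(-42))) = √(42 + (-25 + 420)) = √(42 + 395) = √437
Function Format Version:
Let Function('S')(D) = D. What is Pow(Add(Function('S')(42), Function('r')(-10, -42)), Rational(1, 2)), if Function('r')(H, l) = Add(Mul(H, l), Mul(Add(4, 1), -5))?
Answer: Pow(437, Rational(1, 2)) ≈ 20.905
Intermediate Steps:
Function('r')(H, l) = Add(-25, Mul(H, l)) (Function('r')(H, l) = Add(Mul(H, l), Mul(5, -5)) = Add(Mul(H, l), -25) = Add(-25, Mul(H, l)))
Pow(Add(Function('S')(42), Function('r')(-10, -42)), Rational(1, 2)) = Pow(Add(42, Add(-25, Mul(-10, -42))), Rational(1, 2)) = Pow(Add(42, Add(-25, 420)), Rational(1, 2)) = Pow(Add(42, 395), Rational(1, 2)) = Pow(437, Rational(1, 2))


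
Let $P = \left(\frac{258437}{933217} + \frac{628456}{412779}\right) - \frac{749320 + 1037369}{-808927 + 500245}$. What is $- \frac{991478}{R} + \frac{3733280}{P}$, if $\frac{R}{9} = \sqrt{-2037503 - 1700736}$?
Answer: $\frac{49324148412577400809920}{100246857967700153} + \frac{991478 i \sqrt{3738239}}{33644151} \approx 4.9203 \cdot 10^{5} + 56.978 i$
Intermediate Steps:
$R = 9 i \sqrt{3738239}$ ($R = 9 \sqrt{-2037503 - 1700736} = 9 \sqrt{-3738239} = 9 i \sqrt{3738239} \approx 17401.0 i$)
$P = \frac{100246857967700153}{13212014210714814}$ ($P = \left(258437 \cdot \frac{1}{933217} + 628456 \cdot \frac{1}{412779}\right) - \frac{1786689}{-308682} = \left(\frac{258437}{933217} + \frac{628456}{412779}\right) - 1786689 \left(- \frac{1}{308682}\right) = \frac{693163189375}{385212380043} - - \frac{198521}{34298} = \frac{693163189375}{385212380043} + \frac{198521}{34298} = \frac{100246857967700153}{13212014210714814} \approx 7.5876$)
$- \frac{991478}{R} + \frac{3733280}{P} = - \frac{991478}{9 i \sqrt{3738239}} + \frac{3733280}{\frac{100246857967700153}{13212014210714814}} = - 991478 \left(- \frac{i \sqrt{3738239}}{33644151}\right) + 3733280 \cdot \frac{13212014210714814}{100246857967700153} = \frac{991478 i \sqrt{3738239}}{33644151} + \frac{49324148412577400809920}{100246857967700153} = \frac{49324148412577400809920}{100246857967700153} + \frac{991478 i \sqrt{3738239}}{33644151}$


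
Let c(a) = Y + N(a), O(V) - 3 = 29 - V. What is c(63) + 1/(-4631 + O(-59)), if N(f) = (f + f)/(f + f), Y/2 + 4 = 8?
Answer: 40859/4540 ≈ 8.9998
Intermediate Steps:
Y = 8 (Y = -8 + 2*8 = -8 + 16 = 8)
N(f) = 1 (N(f) = (2*f)/((2*f)) = (2*f)*(1/(2*f)) = 1)
O(V) = 32 - V (O(V) = 3 + (29 - V) = 32 - V)
c(a) = 9 (c(a) = 8 + 1 = 9)
c(63) + 1/(-4631 + O(-59)) = 9 + 1/(-4631 + (32 - 1*(-59))) = 9 + 1/(-4631 + (32 + 59)) = 9 + 1/(-4631 + 91) = 9 + 1/(-4540) = 9 - 1/4540 = 40859/4540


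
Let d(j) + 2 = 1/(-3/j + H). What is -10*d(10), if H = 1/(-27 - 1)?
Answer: 2340/47 ≈ 49.787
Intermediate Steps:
H = -1/28 (H = 1/(-28) = -1/28 ≈ -0.035714)
d(j) = -2 + 1/(-1/28 - 3/j) (d(j) = -2 + 1/(-3/j - 1/28) = -2 + 1/(-1/28 - 3/j))
-10*d(10) = -60*(-28 - 5*10)/(84 + 10) = -60*(-28 - 50)/94 = -60*(-78)/94 = -10*(-234/47) = 2340/47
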